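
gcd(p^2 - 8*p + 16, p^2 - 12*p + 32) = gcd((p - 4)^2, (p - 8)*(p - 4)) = p - 4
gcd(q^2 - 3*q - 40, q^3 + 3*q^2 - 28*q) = 1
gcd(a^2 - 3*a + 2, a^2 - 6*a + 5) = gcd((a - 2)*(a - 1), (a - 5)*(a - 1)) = a - 1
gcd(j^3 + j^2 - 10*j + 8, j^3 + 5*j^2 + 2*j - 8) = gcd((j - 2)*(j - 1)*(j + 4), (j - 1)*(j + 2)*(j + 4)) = j^2 + 3*j - 4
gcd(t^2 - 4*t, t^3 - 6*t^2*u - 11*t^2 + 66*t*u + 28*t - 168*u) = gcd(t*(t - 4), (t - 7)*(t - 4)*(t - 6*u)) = t - 4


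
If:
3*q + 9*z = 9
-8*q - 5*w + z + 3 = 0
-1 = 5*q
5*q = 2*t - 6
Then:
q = -1/5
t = 5/2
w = 17/15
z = 16/15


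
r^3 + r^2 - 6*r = r*(r - 2)*(r + 3)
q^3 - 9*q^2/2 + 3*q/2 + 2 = (q - 4)*(q - 1)*(q + 1/2)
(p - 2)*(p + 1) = p^2 - p - 2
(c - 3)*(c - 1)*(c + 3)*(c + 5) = c^4 + 4*c^3 - 14*c^2 - 36*c + 45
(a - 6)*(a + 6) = a^2 - 36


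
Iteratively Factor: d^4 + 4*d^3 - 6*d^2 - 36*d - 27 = (d + 1)*(d^3 + 3*d^2 - 9*d - 27) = (d + 1)*(d + 3)*(d^2 - 9) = (d - 3)*(d + 1)*(d + 3)*(d + 3)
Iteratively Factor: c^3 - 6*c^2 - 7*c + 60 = (c - 5)*(c^2 - c - 12) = (c - 5)*(c + 3)*(c - 4)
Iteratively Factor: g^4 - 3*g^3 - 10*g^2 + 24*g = (g - 4)*(g^3 + g^2 - 6*g) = g*(g - 4)*(g^2 + g - 6) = g*(g - 4)*(g - 2)*(g + 3)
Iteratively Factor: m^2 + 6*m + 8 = (m + 2)*(m + 4)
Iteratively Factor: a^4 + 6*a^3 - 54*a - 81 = (a + 3)*(a^3 + 3*a^2 - 9*a - 27) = (a + 3)^2*(a^2 - 9) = (a + 3)^3*(a - 3)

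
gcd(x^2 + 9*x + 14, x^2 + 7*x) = x + 7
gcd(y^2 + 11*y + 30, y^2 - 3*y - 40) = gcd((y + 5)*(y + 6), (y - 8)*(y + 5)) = y + 5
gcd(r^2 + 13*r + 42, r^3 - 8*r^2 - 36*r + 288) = r + 6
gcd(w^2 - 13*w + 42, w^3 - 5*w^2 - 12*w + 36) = w - 6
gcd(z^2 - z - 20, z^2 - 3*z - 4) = 1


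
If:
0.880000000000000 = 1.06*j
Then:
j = 0.83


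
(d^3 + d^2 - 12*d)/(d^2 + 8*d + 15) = d*(d^2 + d - 12)/(d^2 + 8*d + 15)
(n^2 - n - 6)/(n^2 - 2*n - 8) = (n - 3)/(n - 4)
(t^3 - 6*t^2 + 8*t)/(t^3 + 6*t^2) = (t^2 - 6*t + 8)/(t*(t + 6))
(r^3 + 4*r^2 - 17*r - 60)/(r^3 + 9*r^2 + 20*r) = (r^2 - r - 12)/(r*(r + 4))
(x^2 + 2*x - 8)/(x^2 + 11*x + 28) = (x - 2)/(x + 7)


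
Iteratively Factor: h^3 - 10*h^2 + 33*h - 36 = (h - 3)*(h^2 - 7*h + 12) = (h - 4)*(h - 3)*(h - 3)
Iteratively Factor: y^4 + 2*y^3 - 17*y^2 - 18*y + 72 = (y + 3)*(y^3 - y^2 - 14*y + 24) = (y - 3)*(y + 3)*(y^2 + 2*y - 8) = (y - 3)*(y + 3)*(y + 4)*(y - 2)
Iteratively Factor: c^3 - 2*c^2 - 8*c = (c + 2)*(c^2 - 4*c) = c*(c + 2)*(c - 4)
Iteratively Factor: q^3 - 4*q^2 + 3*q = (q)*(q^2 - 4*q + 3) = q*(q - 1)*(q - 3)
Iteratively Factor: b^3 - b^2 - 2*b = (b + 1)*(b^2 - 2*b) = (b - 2)*(b + 1)*(b)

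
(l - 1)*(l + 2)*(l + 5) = l^3 + 6*l^2 + 3*l - 10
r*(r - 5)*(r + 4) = r^3 - r^2 - 20*r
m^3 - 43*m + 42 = (m - 6)*(m - 1)*(m + 7)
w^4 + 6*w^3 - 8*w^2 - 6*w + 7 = (w - 1)^2*(w + 1)*(w + 7)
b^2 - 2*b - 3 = (b - 3)*(b + 1)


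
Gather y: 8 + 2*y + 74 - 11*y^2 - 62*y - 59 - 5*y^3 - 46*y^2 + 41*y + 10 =-5*y^3 - 57*y^2 - 19*y + 33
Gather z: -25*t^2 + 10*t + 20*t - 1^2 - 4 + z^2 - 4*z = -25*t^2 + 30*t + z^2 - 4*z - 5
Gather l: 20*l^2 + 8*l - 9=20*l^2 + 8*l - 9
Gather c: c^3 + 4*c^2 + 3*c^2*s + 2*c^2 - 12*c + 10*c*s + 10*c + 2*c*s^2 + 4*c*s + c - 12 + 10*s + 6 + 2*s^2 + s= c^3 + c^2*(3*s + 6) + c*(2*s^2 + 14*s - 1) + 2*s^2 + 11*s - 6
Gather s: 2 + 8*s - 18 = 8*s - 16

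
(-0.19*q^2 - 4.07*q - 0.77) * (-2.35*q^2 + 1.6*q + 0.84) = 0.4465*q^4 + 9.2605*q^3 - 4.8621*q^2 - 4.6508*q - 0.6468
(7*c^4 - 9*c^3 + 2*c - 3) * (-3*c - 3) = -21*c^5 + 6*c^4 + 27*c^3 - 6*c^2 + 3*c + 9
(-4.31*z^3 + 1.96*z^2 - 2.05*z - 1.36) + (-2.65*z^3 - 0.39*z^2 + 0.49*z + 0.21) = -6.96*z^3 + 1.57*z^2 - 1.56*z - 1.15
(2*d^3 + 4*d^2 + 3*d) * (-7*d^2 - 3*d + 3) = -14*d^5 - 34*d^4 - 27*d^3 + 3*d^2 + 9*d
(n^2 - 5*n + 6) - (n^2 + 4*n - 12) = 18 - 9*n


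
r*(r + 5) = r^2 + 5*r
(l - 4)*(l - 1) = l^2 - 5*l + 4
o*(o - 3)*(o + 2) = o^3 - o^2 - 6*o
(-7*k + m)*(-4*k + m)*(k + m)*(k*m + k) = 28*k^4*m + 28*k^4 + 17*k^3*m^2 + 17*k^3*m - 10*k^2*m^3 - 10*k^2*m^2 + k*m^4 + k*m^3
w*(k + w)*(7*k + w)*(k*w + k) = 7*k^3*w^2 + 7*k^3*w + 8*k^2*w^3 + 8*k^2*w^2 + k*w^4 + k*w^3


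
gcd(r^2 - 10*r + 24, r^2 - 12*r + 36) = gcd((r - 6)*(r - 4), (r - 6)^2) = r - 6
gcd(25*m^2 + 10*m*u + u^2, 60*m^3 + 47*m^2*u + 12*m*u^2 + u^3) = 5*m + u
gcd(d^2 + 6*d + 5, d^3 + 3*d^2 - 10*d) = d + 5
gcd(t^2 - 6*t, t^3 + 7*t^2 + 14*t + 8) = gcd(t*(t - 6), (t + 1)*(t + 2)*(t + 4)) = 1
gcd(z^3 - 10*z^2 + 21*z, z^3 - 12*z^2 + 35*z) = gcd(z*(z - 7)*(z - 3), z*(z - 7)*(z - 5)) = z^2 - 7*z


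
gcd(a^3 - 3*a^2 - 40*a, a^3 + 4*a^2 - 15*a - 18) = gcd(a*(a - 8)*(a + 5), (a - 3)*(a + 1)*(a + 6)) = 1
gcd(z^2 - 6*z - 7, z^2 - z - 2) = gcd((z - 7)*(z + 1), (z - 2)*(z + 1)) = z + 1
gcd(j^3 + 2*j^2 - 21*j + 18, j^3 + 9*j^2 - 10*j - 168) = j + 6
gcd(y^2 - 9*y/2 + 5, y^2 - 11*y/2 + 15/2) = y - 5/2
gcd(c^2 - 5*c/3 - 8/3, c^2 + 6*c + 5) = c + 1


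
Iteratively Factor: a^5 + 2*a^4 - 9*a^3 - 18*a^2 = (a)*(a^4 + 2*a^3 - 9*a^2 - 18*a) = a*(a + 2)*(a^3 - 9*a) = a^2*(a + 2)*(a^2 - 9) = a^2*(a - 3)*(a + 2)*(a + 3)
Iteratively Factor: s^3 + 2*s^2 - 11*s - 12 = (s + 4)*(s^2 - 2*s - 3) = (s - 3)*(s + 4)*(s + 1)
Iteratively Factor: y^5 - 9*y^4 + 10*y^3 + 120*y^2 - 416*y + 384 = (y - 4)*(y^4 - 5*y^3 - 10*y^2 + 80*y - 96) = (y - 4)*(y - 2)*(y^3 - 3*y^2 - 16*y + 48) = (y - 4)*(y - 2)*(y + 4)*(y^2 - 7*y + 12) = (y - 4)^2*(y - 2)*(y + 4)*(y - 3)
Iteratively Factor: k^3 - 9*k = (k)*(k^2 - 9) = k*(k + 3)*(k - 3)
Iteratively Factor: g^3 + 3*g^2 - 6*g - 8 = (g + 1)*(g^2 + 2*g - 8) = (g + 1)*(g + 4)*(g - 2)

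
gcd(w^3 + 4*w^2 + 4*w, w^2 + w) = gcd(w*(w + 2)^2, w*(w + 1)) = w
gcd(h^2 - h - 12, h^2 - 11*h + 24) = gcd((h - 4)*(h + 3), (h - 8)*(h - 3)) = 1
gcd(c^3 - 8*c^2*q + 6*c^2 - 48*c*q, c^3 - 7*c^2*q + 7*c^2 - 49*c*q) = c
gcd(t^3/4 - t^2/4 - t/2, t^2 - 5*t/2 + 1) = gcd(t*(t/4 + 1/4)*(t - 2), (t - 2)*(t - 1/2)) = t - 2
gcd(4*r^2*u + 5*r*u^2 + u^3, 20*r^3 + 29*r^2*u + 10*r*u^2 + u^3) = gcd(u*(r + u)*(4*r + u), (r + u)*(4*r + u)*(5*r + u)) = 4*r^2 + 5*r*u + u^2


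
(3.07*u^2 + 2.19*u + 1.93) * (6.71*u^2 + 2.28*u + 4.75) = 20.5997*u^4 + 21.6945*u^3 + 32.526*u^2 + 14.8029*u + 9.1675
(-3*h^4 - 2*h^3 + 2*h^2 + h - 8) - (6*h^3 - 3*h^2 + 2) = -3*h^4 - 8*h^3 + 5*h^2 + h - 10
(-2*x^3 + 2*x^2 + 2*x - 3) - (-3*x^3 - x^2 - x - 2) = x^3 + 3*x^2 + 3*x - 1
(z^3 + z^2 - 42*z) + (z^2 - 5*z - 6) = z^3 + 2*z^2 - 47*z - 6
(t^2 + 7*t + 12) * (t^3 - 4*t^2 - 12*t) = t^5 + 3*t^4 - 28*t^3 - 132*t^2 - 144*t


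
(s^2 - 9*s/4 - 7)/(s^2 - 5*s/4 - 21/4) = (s - 4)/(s - 3)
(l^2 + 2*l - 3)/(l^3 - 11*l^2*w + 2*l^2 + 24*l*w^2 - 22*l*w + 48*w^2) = (l^2 + 2*l - 3)/(l^3 - 11*l^2*w + 2*l^2 + 24*l*w^2 - 22*l*w + 48*w^2)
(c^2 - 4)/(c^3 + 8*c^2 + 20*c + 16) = (c - 2)/(c^2 + 6*c + 8)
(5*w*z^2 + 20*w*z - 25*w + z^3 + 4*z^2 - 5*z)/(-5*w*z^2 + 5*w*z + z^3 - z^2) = (5*w*z + 25*w + z^2 + 5*z)/(z*(-5*w + z))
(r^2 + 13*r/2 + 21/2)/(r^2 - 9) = (r + 7/2)/(r - 3)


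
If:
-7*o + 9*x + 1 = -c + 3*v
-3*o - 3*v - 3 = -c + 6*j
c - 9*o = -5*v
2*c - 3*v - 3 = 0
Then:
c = 243*x/118 + 213/118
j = -99*x/118 - 27/59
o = 117*x/118 + 37/118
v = 81*x/59 + 12/59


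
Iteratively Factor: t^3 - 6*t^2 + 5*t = (t - 5)*(t^2 - t) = (t - 5)*(t - 1)*(t)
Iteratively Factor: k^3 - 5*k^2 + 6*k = (k - 3)*(k^2 - 2*k) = k*(k - 3)*(k - 2)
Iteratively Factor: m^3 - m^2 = (m)*(m^2 - m) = m*(m - 1)*(m)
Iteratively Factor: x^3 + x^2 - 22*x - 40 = (x + 2)*(x^2 - x - 20) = (x + 2)*(x + 4)*(x - 5)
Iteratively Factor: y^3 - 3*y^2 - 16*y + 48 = (y - 4)*(y^2 + y - 12) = (y - 4)*(y + 4)*(y - 3)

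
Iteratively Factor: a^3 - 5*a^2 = (a - 5)*(a^2) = a*(a - 5)*(a)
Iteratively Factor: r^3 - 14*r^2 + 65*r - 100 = (r - 5)*(r^2 - 9*r + 20) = (r - 5)^2*(r - 4)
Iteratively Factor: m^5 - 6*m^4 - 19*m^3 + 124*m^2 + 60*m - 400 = (m + 2)*(m^4 - 8*m^3 - 3*m^2 + 130*m - 200) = (m - 2)*(m + 2)*(m^3 - 6*m^2 - 15*m + 100) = (m - 5)*(m - 2)*(m + 2)*(m^2 - m - 20) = (m - 5)*(m - 2)*(m + 2)*(m + 4)*(m - 5)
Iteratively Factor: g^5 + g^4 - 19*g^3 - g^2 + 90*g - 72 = (g - 2)*(g^4 + 3*g^3 - 13*g^2 - 27*g + 36) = (g - 2)*(g + 4)*(g^3 - g^2 - 9*g + 9) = (g - 3)*(g - 2)*(g + 4)*(g^2 + 2*g - 3) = (g - 3)*(g - 2)*(g - 1)*(g + 4)*(g + 3)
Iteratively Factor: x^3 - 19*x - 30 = (x - 5)*(x^2 + 5*x + 6) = (x - 5)*(x + 2)*(x + 3)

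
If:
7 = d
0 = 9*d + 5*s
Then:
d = 7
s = -63/5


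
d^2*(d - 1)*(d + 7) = d^4 + 6*d^3 - 7*d^2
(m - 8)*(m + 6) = m^2 - 2*m - 48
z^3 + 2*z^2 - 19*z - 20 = (z - 4)*(z + 1)*(z + 5)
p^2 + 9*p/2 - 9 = (p - 3/2)*(p + 6)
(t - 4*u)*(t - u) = t^2 - 5*t*u + 4*u^2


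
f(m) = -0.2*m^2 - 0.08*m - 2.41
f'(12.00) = -4.88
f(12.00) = -32.17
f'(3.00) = -1.28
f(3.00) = -4.45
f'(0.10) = -0.12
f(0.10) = -2.42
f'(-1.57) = 0.55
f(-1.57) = -2.78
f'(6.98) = -2.87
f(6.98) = -12.71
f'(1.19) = -0.56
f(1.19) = -2.79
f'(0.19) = -0.16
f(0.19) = -2.43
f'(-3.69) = 1.40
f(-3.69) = -4.84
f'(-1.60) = 0.56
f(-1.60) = -2.79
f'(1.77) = -0.79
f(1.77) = -3.18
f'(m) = -0.4*m - 0.08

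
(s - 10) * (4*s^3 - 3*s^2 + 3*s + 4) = 4*s^4 - 43*s^3 + 33*s^2 - 26*s - 40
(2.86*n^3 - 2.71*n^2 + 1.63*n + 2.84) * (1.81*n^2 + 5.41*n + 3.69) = 5.1766*n^5 + 10.5675*n^4 - 1.1574*n^3 + 3.9588*n^2 + 21.3791*n + 10.4796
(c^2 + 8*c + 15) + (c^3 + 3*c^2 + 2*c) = c^3 + 4*c^2 + 10*c + 15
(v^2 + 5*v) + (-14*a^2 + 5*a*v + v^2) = -14*a^2 + 5*a*v + 2*v^2 + 5*v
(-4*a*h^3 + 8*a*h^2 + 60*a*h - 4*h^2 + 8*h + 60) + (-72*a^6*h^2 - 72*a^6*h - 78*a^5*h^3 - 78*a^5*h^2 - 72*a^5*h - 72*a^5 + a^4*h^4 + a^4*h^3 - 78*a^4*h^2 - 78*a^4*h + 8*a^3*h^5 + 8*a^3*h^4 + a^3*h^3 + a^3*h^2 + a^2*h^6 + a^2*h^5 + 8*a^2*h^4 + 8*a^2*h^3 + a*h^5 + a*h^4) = -72*a^6*h^2 - 72*a^6*h - 78*a^5*h^3 - 78*a^5*h^2 - 72*a^5*h - 72*a^5 + a^4*h^4 + a^4*h^3 - 78*a^4*h^2 - 78*a^4*h + 8*a^3*h^5 + 8*a^3*h^4 + a^3*h^3 + a^3*h^2 + a^2*h^6 + a^2*h^5 + 8*a^2*h^4 + 8*a^2*h^3 + a*h^5 + a*h^4 - 4*a*h^3 + 8*a*h^2 + 60*a*h - 4*h^2 + 8*h + 60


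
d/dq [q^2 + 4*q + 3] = 2*q + 4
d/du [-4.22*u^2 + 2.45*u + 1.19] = 2.45 - 8.44*u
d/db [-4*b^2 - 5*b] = -8*b - 5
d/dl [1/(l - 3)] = -1/(l - 3)^2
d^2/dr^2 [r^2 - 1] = 2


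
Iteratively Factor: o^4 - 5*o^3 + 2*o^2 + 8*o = (o - 4)*(o^3 - o^2 - 2*o) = o*(o - 4)*(o^2 - o - 2) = o*(o - 4)*(o - 2)*(o + 1)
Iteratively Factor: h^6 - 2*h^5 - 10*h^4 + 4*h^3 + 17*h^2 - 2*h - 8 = (h + 1)*(h^5 - 3*h^4 - 7*h^3 + 11*h^2 + 6*h - 8) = (h + 1)^2*(h^4 - 4*h^3 - 3*h^2 + 14*h - 8) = (h - 1)*(h + 1)^2*(h^3 - 3*h^2 - 6*h + 8) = (h - 4)*(h - 1)*(h + 1)^2*(h^2 + h - 2) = (h - 4)*(h - 1)^2*(h + 1)^2*(h + 2)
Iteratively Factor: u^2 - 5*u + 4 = (u - 4)*(u - 1)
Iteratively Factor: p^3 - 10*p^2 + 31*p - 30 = (p - 3)*(p^2 - 7*p + 10) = (p - 5)*(p - 3)*(p - 2)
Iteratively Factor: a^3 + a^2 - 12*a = (a)*(a^2 + a - 12) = a*(a + 4)*(a - 3)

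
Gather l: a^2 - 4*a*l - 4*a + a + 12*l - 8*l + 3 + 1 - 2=a^2 - 3*a + l*(4 - 4*a) + 2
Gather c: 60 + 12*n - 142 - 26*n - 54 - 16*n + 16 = -30*n - 120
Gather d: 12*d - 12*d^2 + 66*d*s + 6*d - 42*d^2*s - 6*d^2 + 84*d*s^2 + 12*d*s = d^2*(-42*s - 18) + d*(84*s^2 + 78*s + 18)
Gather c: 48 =48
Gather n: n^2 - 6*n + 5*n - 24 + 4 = n^2 - n - 20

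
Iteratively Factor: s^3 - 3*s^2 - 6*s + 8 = (s - 4)*(s^2 + s - 2) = (s - 4)*(s + 2)*(s - 1)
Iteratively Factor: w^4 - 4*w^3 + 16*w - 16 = (w + 2)*(w^3 - 6*w^2 + 12*w - 8) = (w - 2)*(w + 2)*(w^2 - 4*w + 4) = (w - 2)^2*(w + 2)*(w - 2)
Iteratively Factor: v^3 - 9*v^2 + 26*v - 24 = (v - 4)*(v^2 - 5*v + 6) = (v - 4)*(v - 3)*(v - 2)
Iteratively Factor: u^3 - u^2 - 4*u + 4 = (u - 2)*(u^2 + u - 2) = (u - 2)*(u + 2)*(u - 1)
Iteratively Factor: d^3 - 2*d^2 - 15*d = (d + 3)*(d^2 - 5*d) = d*(d + 3)*(d - 5)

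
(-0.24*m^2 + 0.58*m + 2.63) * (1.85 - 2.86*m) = 0.6864*m^3 - 2.1028*m^2 - 6.4488*m + 4.8655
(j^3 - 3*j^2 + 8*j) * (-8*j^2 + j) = -8*j^5 + 25*j^4 - 67*j^3 + 8*j^2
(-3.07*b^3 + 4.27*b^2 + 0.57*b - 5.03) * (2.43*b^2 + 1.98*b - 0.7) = -7.4601*b^5 + 4.2975*b^4 + 11.9887*b^3 - 14.0833*b^2 - 10.3584*b + 3.521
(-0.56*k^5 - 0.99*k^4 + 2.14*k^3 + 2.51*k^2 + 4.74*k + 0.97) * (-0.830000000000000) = 0.4648*k^5 + 0.8217*k^4 - 1.7762*k^3 - 2.0833*k^2 - 3.9342*k - 0.8051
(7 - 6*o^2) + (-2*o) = -6*o^2 - 2*o + 7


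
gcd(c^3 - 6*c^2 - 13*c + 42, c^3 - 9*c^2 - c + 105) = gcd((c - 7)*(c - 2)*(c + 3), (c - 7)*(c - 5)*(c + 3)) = c^2 - 4*c - 21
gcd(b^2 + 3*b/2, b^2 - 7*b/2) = b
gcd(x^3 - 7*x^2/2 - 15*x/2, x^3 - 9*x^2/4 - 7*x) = x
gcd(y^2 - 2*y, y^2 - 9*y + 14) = y - 2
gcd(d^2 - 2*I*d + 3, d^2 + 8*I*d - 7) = d + I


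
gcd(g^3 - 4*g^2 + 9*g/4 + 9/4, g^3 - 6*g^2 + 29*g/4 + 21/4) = g^2 - 5*g/2 - 3/2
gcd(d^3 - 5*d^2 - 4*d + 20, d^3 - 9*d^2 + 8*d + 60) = d^2 - 3*d - 10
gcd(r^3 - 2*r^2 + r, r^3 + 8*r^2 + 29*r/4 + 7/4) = 1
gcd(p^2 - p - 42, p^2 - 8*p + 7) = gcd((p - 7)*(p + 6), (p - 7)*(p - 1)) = p - 7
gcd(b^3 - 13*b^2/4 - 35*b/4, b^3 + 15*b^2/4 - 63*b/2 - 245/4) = b^2 - 13*b/4 - 35/4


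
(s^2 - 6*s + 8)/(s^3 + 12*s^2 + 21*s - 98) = (s - 4)/(s^2 + 14*s + 49)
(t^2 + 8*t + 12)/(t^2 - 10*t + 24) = (t^2 + 8*t + 12)/(t^2 - 10*t + 24)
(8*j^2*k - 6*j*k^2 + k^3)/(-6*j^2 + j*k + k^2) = k*(-4*j + k)/(3*j + k)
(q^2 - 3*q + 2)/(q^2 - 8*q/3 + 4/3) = 3*(q - 1)/(3*q - 2)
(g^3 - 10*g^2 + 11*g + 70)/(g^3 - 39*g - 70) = (g - 5)/(g + 5)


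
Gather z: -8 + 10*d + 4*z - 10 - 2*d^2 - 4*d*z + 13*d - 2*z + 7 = -2*d^2 + 23*d + z*(2 - 4*d) - 11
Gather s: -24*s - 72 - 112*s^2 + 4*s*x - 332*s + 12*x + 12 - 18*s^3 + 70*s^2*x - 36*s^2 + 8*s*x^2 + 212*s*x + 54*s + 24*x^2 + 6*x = -18*s^3 + s^2*(70*x - 148) + s*(8*x^2 + 216*x - 302) + 24*x^2 + 18*x - 60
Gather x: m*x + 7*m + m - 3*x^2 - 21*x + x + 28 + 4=8*m - 3*x^2 + x*(m - 20) + 32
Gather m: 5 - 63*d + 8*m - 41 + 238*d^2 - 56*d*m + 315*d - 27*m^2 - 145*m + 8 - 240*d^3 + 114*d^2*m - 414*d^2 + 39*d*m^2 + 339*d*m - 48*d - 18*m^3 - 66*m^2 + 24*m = -240*d^3 - 176*d^2 + 204*d - 18*m^3 + m^2*(39*d - 93) + m*(114*d^2 + 283*d - 113) - 28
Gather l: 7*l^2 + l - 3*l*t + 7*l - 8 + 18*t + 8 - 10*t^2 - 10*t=7*l^2 + l*(8 - 3*t) - 10*t^2 + 8*t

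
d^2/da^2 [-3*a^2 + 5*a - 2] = -6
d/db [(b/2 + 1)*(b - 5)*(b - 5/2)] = 3*b^2/2 - 11*b/2 - 5/4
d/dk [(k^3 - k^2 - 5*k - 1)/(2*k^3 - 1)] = (2*k^4 + 20*k^3 + 3*k^2 + 2*k + 5)/(4*k^6 - 4*k^3 + 1)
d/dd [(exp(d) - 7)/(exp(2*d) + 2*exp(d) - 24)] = (-2*(exp(d) - 7)*(exp(d) + 1) + exp(2*d) + 2*exp(d) - 24)*exp(d)/(exp(2*d) + 2*exp(d) - 24)^2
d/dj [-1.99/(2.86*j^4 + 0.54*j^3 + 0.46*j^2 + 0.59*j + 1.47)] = (22.7656*j^3 + 3.2238*j^2 + 1.8308*j + 1.1741)/(2.86*j^4 + 0.54*j^3 + 0.46*j^2 + 0.59*j + 1.47)^2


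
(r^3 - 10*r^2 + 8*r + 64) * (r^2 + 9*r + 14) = r^5 - r^4 - 68*r^3 - 4*r^2 + 688*r + 896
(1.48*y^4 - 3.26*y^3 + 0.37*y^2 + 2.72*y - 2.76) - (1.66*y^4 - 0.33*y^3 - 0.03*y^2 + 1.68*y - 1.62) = -0.18*y^4 - 2.93*y^3 + 0.4*y^2 + 1.04*y - 1.14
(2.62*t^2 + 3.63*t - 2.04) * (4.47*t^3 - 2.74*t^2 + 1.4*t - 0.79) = 11.7114*t^5 + 9.0473*t^4 - 15.397*t^3 + 8.6018*t^2 - 5.7237*t + 1.6116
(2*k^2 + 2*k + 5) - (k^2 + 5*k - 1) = k^2 - 3*k + 6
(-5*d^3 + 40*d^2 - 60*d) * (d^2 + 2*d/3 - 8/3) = -5*d^5 + 110*d^4/3 - 20*d^3 - 440*d^2/3 + 160*d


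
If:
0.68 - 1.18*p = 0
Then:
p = 0.58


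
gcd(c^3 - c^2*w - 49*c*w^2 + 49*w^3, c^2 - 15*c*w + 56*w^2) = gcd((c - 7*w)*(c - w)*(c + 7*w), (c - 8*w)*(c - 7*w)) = -c + 7*w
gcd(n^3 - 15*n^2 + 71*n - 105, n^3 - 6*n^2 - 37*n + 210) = n^2 - 12*n + 35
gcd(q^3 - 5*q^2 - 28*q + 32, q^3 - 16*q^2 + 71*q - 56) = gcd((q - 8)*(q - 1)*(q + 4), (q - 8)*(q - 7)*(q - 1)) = q^2 - 9*q + 8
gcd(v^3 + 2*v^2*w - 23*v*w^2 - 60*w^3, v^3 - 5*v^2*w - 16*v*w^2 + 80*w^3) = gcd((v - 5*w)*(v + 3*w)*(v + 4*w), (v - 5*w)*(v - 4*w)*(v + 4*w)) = v^2 - v*w - 20*w^2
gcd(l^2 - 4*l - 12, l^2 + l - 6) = 1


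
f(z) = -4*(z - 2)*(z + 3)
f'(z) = -8*z - 4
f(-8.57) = -235.50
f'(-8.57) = 64.56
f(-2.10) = 14.76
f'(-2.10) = 12.80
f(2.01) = -0.20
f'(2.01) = -20.08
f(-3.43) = -9.34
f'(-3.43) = 23.44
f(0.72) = 19.05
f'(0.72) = -9.76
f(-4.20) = -29.76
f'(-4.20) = 29.60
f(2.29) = -6.14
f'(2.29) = -22.32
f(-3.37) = -7.95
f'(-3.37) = 22.96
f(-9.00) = -264.00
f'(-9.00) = 68.00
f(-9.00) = -264.00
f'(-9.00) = 68.00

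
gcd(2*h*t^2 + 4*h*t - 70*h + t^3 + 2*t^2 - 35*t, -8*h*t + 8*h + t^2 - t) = 1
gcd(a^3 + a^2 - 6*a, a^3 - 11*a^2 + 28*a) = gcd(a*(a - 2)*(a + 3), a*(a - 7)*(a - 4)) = a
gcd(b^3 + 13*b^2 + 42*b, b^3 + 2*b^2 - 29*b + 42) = b + 7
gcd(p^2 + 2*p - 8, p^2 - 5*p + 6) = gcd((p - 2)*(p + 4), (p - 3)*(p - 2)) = p - 2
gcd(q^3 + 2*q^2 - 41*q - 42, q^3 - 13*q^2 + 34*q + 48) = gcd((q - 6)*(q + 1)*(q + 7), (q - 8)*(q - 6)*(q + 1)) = q^2 - 5*q - 6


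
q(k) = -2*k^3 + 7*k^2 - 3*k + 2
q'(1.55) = 4.28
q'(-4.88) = -214.21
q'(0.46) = 2.17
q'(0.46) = 2.17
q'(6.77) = -183.22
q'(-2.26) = -65.29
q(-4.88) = 415.77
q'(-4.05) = -158.12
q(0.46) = 1.91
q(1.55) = 6.72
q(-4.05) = 261.83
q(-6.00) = 704.00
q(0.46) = 1.91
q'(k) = -6*k^2 + 14*k - 3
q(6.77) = -318.06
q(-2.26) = 67.62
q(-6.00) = 704.00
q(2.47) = 7.16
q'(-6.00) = -303.00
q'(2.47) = -5.03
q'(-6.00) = -303.00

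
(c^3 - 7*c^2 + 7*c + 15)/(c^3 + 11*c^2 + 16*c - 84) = (c^3 - 7*c^2 + 7*c + 15)/(c^3 + 11*c^2 + 16*c - 84)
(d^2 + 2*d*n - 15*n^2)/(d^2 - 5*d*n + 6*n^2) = (d + 5*n)/(d - 2*n)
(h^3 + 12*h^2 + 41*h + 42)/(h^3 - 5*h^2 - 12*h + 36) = (h^2 + 9*h + 14)/(h^2 - 8*h + 12)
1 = 1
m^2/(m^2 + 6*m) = m/(m + 6)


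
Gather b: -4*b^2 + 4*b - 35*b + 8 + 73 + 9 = -4*b^2 - 31*b + 90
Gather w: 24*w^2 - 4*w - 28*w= 24*w^2 - 32*w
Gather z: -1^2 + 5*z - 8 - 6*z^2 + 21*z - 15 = -6*z^2 + 26*z - 24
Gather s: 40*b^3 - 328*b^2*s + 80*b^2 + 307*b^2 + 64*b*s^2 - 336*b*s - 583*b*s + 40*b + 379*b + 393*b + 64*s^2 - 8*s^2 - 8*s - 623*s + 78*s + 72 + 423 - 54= 40*b^3 + 387*b^2 + 812*b + s^2*(64*b + 56) + s*(-328*b^2 - 919*b - 553) + 441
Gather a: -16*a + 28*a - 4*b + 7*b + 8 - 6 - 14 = 12*a + 3*b - 12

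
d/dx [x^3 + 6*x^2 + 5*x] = 3*x^2 + 12*x + 5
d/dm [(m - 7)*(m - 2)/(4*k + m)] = ((4*k + m)*(2*m - 9) - (m - 7)*(m - 2))/(4*k + m)^2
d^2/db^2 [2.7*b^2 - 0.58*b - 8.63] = 5.40000000000000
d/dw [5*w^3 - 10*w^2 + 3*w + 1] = 15*w^2 - 20*w + 3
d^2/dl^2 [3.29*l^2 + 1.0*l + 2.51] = 6.58000000000000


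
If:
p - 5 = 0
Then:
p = 5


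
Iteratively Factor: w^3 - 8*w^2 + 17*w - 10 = (w - 5)*(w^2 - 3*w + 2) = (w - 5)*(w - 1)*(w - 2)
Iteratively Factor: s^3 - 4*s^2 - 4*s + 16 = (s - 4)*(s^2 - 4) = (s - 4)*(s + 2)*(s - 2)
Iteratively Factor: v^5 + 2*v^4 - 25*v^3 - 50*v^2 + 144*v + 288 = (v + 4)*(v^4 - 2*v^3 - 17*v^2 + 18*v + 72) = (v + 2)*(v + 4)*(v^3 - 4*v^2 - 9*v + 36) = (v - 4)*(v + 2)*(v + 4)*(v^2 - 9) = (v - 4)*(v - 3)*(v + 2)*(v + 4)*(v + 3)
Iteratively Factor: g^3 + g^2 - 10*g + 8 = (g + 4)*(g^2 - 3*g + 2) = (g - 1)*(g + 4)*(g - 2)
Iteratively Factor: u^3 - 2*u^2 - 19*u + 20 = (u - 1)*(u^2 - u - 20) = (u - 1)*(u + 4)*(u - 5)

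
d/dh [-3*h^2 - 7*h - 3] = -6*h - 7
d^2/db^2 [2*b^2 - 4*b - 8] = 4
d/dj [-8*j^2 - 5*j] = -16*j - 5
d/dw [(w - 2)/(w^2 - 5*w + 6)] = -1/(w^2 - 6*w + 9)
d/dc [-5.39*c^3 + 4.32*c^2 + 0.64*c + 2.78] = -16.17*c^2 + 8.64*c + 0.64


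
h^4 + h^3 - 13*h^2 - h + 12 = (h - 3)*(h - 1)*(h + 1)*(h + 4)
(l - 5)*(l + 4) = l^2 - l - 20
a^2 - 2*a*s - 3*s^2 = (a - 3*s)*(a + s)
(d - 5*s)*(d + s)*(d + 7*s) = d^3 + 3*d^2*s - 33*d*s^2 - 35*s^3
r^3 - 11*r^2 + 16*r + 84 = (r - 7)*(r - 6)*(r + 2)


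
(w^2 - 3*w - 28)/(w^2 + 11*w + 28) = (w - 7)/(w + 7)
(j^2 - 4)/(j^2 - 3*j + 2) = (j + 2)/(j - 1)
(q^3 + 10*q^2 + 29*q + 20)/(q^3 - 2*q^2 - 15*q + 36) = (q^2 + 6*q + 5)/(q^2 - 6*q + 9)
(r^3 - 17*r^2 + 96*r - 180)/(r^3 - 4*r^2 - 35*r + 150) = (r^2 - 12*r + 36)/(r^2 + r - 30)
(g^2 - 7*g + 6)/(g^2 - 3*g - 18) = (g - 1)/(g + 3)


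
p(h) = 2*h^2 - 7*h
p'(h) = 4*h - 7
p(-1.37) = 13.34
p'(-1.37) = -12.48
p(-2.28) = 26.36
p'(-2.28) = -16.12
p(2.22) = -5.68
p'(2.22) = 1.88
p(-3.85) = 56.60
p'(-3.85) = -22.40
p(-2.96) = 38.24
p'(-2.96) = -18.84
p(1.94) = -6.05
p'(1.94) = 0.76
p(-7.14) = 151.94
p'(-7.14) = -35.56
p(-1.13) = 10.46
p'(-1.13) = -11.52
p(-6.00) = 114.00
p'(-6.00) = -31.00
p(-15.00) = 555.00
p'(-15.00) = -67.00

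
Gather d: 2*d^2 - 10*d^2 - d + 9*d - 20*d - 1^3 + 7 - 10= -8*d^2 - 12*d - 4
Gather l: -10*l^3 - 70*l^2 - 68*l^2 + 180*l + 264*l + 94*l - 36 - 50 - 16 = -10*l^3 - 138*l^2 + 538*l - 102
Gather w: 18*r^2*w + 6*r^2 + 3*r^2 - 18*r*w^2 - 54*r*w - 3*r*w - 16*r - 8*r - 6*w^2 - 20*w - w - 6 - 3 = 9*r^2 - 24*r + w^2*(-18*r - 6) + w*(18*r^2 - 57*r - 21) - 9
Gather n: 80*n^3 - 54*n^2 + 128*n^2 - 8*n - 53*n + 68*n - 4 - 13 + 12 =80*n^3 + 74*n^2 + 7*n - 5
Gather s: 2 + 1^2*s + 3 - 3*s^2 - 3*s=-3*s^2 - 2*s + 5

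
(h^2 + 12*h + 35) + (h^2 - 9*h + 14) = 2*h^2 + 3*h + 49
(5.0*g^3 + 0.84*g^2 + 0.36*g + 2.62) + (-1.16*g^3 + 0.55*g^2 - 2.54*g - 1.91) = 3.84*g^3 + 1.39*g^2 - 2.18*g + 0.71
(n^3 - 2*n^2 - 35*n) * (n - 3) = n^4 - 5*n^3 - 29*n^2 + 105*n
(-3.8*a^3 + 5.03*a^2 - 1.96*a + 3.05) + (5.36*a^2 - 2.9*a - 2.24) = -3.8*a^3 + 10.39*a^2 - 4.86*a + 0.81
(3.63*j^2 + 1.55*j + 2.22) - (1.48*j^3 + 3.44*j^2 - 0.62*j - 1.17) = -1.48*j^3 + 0.19*j^2 + 2.17*j + 3.39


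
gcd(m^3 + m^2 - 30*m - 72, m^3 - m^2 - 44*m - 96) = m^2 + 7*m + 12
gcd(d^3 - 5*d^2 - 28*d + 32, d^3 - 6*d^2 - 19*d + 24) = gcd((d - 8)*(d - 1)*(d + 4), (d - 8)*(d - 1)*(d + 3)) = d^2 - 9*d + 8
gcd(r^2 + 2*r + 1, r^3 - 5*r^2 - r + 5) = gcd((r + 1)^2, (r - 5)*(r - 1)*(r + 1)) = r + 1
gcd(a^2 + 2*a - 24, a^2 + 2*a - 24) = a^2 + 2*a - 24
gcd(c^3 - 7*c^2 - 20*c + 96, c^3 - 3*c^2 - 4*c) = 1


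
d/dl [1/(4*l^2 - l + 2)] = (1 - 8*l)/(4*l^2 - l + 2)^2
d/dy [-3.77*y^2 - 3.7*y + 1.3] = -7.54*y - 3.7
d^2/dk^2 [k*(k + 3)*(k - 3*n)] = 6*k - 6*n + 6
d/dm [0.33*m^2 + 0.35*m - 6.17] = 0.66*m + 0.35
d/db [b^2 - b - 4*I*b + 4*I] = 2*b - 1 - 4*I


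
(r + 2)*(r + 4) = r^2 + 6*r + 8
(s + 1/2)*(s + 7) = s^2 + 15*s/2 + 7/2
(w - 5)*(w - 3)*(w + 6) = w^3 - 2*w^2 - 33*w + 90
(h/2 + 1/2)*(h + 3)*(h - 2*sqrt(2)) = h^3/2 - sqrt(2)*h^2 + 2*h^2 - 4*sqrt(2)*h + 3*h/2 - 3*sqrt(2)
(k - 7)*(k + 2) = k^2 - 5*k - 14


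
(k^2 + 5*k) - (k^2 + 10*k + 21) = -5*k - 21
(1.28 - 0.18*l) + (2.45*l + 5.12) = 2.27*l + 6.4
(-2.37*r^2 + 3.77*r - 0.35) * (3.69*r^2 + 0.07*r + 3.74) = -8.7453*r^4 + 13.7454*r^3 - 9.8914*r^2 + 14.0753*r - 1.309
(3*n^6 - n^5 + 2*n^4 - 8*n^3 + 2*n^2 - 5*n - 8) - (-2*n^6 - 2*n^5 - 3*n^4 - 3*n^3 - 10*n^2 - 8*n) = 5*n^6 + n^5 + 5*n^4 - 5*n^3 + 12*n^2 + 3*n - 8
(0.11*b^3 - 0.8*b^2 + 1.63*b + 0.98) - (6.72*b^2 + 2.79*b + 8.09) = 0.11*b^3 - 7.52*b^2 - 1.16*b - 7.11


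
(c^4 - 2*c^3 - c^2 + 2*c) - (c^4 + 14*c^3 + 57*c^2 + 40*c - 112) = -16*c^3 - 58*c^2 - 38*c + 112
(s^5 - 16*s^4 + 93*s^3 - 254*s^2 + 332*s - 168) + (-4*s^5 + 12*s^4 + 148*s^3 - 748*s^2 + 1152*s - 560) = -3*s^5 - 4*s^4 + 241*s^3 - 1002*s^2 + 1484*s - 728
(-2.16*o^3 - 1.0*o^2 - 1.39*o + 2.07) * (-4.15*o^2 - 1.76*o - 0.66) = 8.964*o^5 + 7.9516*o^4 + 8.9541*o^3 - 5.4841*o^2 - 2.7258*o - 1.3662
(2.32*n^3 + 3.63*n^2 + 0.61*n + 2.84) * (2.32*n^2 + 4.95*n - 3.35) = 5.3824*n^5 + 19.9056*n^4 + 11.6117*n^3 - 2.5522*n^2 + 12.0145*n - 9.514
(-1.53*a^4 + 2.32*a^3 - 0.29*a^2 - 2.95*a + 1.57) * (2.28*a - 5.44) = -3.4884*a^5 + 13.6128*a^4 - 13.282*a^3 - 5.1484*a^2 + 19.6276*a - 8.5408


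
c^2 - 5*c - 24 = (c - 8)*(c + 3)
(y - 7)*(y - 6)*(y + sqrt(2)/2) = y^3 - 13*y^2 + sqrt(2)*y^2/2 - 13*sqrt(2)*y/2 + 42*y + 21*sqrt(2)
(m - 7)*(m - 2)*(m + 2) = m^3 - 7*m^2 - 4*m + 28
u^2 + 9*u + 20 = (u + 4)*(u + 5)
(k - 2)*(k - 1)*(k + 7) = k^3 + 4*k^2 - 19*k + 14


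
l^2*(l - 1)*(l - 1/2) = l^4 - 3*l^3/2 + l^2/2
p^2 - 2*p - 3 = (p - 3)*(p + 1)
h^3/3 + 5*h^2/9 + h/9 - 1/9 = (h/3 + 1/3)*(h - 1/3)*(h + 1)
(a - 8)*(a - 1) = a^2 - 9*a + 8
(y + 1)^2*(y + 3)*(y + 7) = y^4 + 12*y^3 + 42*y^2 + 52*y + 21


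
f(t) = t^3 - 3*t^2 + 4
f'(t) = 3*t^2 - 6*t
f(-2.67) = -36.42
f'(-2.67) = 37.41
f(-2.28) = -23.45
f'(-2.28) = 29.28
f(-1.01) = -0.09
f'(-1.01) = 9.12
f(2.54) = 1.03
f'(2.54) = 4.11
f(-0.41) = 3.43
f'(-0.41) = 2.96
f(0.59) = 3.16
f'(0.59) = -2.50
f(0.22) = 3.87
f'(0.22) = -1.17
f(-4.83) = -178.67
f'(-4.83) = 98.97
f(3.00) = 4.00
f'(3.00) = 9.00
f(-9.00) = -968.00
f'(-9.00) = 297.00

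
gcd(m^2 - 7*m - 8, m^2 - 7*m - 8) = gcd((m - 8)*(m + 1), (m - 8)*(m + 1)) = m^2 - 7*m - 8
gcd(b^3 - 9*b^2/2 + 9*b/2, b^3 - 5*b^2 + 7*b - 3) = b - 3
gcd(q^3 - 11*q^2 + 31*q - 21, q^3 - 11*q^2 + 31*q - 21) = q^3 - 11*q^2 + 31*q - 21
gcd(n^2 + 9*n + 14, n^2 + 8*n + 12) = n + 2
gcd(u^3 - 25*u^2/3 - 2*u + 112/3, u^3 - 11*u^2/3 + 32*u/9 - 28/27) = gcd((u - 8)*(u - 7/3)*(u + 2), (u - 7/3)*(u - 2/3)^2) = u - 7/3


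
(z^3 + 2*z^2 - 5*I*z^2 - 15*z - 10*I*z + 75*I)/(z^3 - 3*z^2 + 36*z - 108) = (z^2 + 5*z*(1 - I) - 25*I)/(z^2 + 36)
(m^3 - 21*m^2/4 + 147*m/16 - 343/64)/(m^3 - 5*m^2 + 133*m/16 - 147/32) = (4*m - 7)/(2*(2*m - 3))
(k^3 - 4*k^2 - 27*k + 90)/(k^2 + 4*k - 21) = (k^2 - k - 30)/(k + 7)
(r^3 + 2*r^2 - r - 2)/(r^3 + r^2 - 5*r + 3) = (r^2 + 3*r + 2)/(r^2 + 2*r - 3)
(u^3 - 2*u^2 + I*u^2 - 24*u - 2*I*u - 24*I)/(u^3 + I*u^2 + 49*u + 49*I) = (u^2 - 2*u - 24)/(u^2 + 49)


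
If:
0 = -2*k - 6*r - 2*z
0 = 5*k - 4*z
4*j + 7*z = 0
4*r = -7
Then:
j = -245/48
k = 7/3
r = -7/4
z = 35/12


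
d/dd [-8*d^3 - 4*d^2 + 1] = 8*d*(-3*d - 1)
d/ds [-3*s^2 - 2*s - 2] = -6*s - 2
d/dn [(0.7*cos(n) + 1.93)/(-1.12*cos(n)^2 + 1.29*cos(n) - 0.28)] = (-0.784*cos(n)^2 - 4.3232*cos(n) + 2.6857)*sin(n)/(1.2544*cos(n)^4 - 2.8896*cos(n)^3 + 2.2913*cos(n)^2 - 0.7224*cos(n) + 0.0784)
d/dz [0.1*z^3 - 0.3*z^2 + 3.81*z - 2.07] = 0.3*z^2 - 0.6*z + 3.81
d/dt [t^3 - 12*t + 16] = 3*t^2 - 12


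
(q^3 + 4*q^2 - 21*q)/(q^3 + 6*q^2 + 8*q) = (q^2 + 4*q - 21)/(q^2 + 6*q + 8)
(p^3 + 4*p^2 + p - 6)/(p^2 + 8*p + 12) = (p^2 + 2*p - 3)/(p + 6)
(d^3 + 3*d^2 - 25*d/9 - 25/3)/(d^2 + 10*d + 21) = (d^2 - 25/9)/(d + 7)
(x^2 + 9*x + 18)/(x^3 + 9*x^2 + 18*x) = 1/x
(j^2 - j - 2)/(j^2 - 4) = (j + 1)/(j + 2)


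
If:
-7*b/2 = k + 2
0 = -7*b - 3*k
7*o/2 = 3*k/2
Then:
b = -12/7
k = 4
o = 12/7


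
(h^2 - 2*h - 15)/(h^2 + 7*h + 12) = (h - 5)/(h + 4)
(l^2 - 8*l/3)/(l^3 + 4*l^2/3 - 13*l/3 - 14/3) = l*(3*l - 8)/(3*l^3 + 4*l^2 - 13*l - 14)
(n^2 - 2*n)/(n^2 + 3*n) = (n - 2)/(n + 3)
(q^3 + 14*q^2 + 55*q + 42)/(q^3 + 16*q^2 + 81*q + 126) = (q + 1)/(q + 3)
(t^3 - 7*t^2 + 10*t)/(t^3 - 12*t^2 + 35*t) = (t - 2)/(t - 7)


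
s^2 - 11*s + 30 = (s - 6)*(s - 5)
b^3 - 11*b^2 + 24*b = b*(b - 8)*(b - 3)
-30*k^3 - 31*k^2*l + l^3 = (-6*k + l)*(k + l)*(5*k + l)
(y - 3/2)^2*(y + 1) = y^3 - 2*y^2 - 3*y/4 + 9/4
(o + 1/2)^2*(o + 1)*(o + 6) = o^4 + 8*o^3 + 53*o^2/4 + 31*o/4 + 3/2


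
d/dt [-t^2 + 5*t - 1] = 5 - 2*t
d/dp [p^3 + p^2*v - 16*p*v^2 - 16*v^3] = 3*p^2 + 2*p*v - 16*v^2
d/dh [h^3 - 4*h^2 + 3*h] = 3*h^2 - 8*h + 3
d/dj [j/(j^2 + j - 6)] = (j^2 - j*(2*j + 1) + j - 6)/(j^2 + j - 6)^2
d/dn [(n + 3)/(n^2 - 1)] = (n^2 - 2*n*(n + 3) - 1)/(n^2 - 1)^2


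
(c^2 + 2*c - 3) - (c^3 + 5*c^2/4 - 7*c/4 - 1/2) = -c^3 - c^2/4 + 15*c/4 - 5/2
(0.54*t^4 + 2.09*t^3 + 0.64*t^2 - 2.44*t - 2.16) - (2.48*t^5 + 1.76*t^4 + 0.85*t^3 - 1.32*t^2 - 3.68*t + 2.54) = -2.48*t^5 - 1.22*t^4 + 1.24*t^3 + 1.96*t^2 + 1.24*t - 4.7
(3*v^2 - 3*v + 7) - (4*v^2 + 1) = -v^2 - 3*v + 6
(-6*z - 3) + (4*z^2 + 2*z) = 4*z^2 - 4*z - 3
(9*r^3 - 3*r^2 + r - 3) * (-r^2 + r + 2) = -9*r^5 + 12*r^4 + 14*r^3 - 2*r^2 - r - 6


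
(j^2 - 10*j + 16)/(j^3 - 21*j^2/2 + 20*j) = 2*(j - 2)/(j*(2*j - 5))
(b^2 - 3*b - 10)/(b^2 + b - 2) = (b - 5)/(b - 1)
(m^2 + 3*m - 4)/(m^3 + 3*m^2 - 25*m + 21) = (m + 4)/(m^2 + 4*m - 21)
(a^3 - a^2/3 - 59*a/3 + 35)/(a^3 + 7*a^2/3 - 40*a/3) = (3*a^2 - 16*a + 21)/(a*(3*a - 8))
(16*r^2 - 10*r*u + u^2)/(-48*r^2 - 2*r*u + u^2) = (-2*r + u)/(6*r + u)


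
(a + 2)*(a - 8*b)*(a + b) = a^3 - 7*a^2*b + 2*a^2 - 8*a*b^2 - 14*a*b - 16*b^2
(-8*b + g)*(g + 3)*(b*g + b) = -8*b^2*g^2 - 32*b^2*g - 24*b^2 + b*g^3 + 4*b*g^2 + 3*b*g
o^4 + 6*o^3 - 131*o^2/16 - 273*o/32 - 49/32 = (o - 7/4)*(o + 1/4)*(o + 1/2)*(o + 7)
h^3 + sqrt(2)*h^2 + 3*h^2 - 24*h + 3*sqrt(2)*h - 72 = (h + 3)*(h - 3*sqrt(2))*(h + 4*sqrt(2))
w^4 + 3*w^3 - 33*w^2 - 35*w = w*(w - 5)*(w + 1)*(w + 7)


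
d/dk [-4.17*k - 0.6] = -4.17000000000000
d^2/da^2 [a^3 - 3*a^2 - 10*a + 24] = 6*a - 6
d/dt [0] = 0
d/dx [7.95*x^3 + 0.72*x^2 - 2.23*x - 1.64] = 23.85*x^2 + 1.44*x - 2.23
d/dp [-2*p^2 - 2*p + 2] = -4*p - 2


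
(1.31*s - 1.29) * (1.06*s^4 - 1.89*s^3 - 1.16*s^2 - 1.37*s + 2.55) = 1.3886*s^5 - 3.8433*s^4 + 0.9185*s^3 - 0.2983*s^2 + 5.1078*s - 3.2895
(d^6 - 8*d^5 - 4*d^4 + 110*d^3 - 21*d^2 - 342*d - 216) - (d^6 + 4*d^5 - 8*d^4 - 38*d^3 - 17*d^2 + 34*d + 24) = -12*d^5 + 4*d^4 + 148*d^3 - 4*d^2 - 376*d - 240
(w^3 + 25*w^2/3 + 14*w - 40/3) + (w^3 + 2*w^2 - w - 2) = 2*w^3 + 31*w^2/3 + 13*w - 46/3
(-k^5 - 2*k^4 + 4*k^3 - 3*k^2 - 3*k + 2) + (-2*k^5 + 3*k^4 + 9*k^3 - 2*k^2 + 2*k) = -3*k^5 + k^4 + 13*k^3 - 5*k^2 - k + 2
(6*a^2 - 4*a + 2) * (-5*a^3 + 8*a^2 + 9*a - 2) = -30*a^5 + 68*a^4 + 12*a^3 - 32*a^2 + 26*a - 4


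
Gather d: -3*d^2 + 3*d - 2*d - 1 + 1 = -3*d^2 + d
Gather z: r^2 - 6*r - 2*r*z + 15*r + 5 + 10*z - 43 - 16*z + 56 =r^2 + 9*r + z*(-2*r - 6) + 18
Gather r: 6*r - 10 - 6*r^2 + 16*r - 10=-6*r^2 + 22*r - 20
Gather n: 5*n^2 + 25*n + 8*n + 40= 5*n^2 + 33*n + 40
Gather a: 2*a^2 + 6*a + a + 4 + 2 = 2*a^2 + 7*a + 6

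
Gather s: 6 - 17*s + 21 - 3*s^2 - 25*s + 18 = -3*s^2 - 42*s + 45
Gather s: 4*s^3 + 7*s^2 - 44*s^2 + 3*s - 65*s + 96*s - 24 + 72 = 4*s^3 - 37*s^2 + 34*s + 48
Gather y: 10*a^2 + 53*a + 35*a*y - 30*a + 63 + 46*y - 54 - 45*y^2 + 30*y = 10*a^2 + 23*a - 45*y^2 + y*(35*a + 76) + 9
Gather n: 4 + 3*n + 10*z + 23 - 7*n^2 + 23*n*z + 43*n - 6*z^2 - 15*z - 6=-7*n^2 + n*(23*z + 46) - 6*z^2 - 5*z + 21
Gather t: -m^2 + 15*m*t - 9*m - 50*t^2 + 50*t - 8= -m^2 - 9*m - 50*t^2 + t*(15*m + 50) - 8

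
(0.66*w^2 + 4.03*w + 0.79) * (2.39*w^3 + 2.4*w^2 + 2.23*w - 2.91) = 1.5774*w^5 + 11.2157*w^4 + 13.0319*w^3 + 8.9623*w^2 - 9.9656*w - 2.2989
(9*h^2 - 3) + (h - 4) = 9*h^2 + h - 7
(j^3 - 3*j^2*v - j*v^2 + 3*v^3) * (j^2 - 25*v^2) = j^5 - 3*j^4*v - 26*j^3*v^2 + 78*j^2*v^3 + 25*j*v^4 - 75*v^5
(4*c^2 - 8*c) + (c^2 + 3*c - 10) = 5*c^2 - 5*c - 10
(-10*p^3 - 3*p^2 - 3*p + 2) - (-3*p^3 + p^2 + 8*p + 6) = -7*p^3 - 4*p^2 - 11*p - 4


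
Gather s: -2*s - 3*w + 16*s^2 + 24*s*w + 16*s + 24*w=16*s^2 + s*(24*w + 14) + 21*w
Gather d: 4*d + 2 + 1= 4*d + 3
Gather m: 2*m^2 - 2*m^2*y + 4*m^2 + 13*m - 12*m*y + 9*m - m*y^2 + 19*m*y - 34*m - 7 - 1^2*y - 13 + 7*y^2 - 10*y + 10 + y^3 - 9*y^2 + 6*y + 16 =m^2*(6 - 2*y) + m*(-y^2 + 7*y - 12) + y^3 - 2*y^2 - 5*y + 6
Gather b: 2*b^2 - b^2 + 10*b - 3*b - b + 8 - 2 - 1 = b^2 + 6*b + 5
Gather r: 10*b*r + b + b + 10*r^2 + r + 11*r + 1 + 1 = 2*b + 10*r^2 + r*(10*b + 12) + 2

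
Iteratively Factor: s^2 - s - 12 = (s + 3)*(s - 4)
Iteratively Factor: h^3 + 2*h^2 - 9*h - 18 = (h + 3)*(h^2 - h - 6) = (h - 3)*(h + 3)*(h + 2)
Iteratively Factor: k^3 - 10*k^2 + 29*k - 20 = (k - 4)*(k^2 - 6*k + 5) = (k - 4)*(k - 1)*(k - 5)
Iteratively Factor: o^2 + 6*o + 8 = (o + 2)*(o + 4)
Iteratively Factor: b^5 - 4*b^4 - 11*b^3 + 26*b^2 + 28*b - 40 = (b + 2)*(b^4 - 6*b^3 + b^2 + 24*b - 20) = (b + 2)^2*(b^3 - 8*b^2 + 17*b - 10) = (b - 1)*(b + 2)^2*(b^2 - 7*b + 10) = (b - 2)*(b - 1)*(b + 2)^2*(b - 5)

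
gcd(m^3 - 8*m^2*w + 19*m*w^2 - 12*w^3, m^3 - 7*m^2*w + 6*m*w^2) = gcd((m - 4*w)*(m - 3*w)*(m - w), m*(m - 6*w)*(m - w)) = -m + w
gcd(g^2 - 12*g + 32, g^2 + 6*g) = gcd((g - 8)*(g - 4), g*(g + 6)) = 1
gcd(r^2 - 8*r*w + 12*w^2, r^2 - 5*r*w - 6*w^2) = r - 6*w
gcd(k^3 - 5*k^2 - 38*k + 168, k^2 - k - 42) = k^2 - k - 42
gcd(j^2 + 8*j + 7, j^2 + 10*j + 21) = j + 7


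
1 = 1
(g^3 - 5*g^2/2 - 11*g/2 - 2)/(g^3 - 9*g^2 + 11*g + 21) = (g^2 - 7*g/2 - 2)/(g^2 - 10*g + 21)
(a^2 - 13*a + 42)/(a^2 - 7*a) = (a - 6)/a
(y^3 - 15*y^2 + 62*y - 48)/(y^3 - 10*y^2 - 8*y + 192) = (y - 1)/(y + 4)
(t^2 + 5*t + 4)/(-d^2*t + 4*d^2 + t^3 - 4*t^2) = (t^2 + 5*t + 4)/(-d^2*t + 4*d^2 + t^3 - 4*t^2)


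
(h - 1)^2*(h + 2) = h^3 - 3*h + 2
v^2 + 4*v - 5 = (v - 1)*(v + 5)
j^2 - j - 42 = (j - 7)*(j + 6)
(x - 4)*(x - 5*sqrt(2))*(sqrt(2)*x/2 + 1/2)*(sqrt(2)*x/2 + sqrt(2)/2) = x^4/2 - 9*sqrt(2)*x^3/4 - 3*x^3/2 - 9*x^2/2 + 27*sqrt(2)*x^2/4 + 15*x/2 + 9*sqrt(2)*x + 10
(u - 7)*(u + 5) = u^2 - 2*u - 35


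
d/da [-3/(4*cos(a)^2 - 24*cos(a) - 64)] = 3*(3 - cos(a))*sin(a)/(2*(sin(a)^2 + 6*cos(a) + 15)^2)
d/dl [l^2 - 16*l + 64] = 2*l - 16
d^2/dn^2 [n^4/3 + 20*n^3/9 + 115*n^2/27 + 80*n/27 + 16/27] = 4*n^2 + 40*n/3 + 230/27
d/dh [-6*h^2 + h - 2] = 1 - 12*h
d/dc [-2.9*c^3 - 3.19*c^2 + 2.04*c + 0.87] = -8.7*c^2 - 6.38*c + 2.04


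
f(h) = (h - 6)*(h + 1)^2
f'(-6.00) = 145.00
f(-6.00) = -300.00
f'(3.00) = -8.00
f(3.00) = -48.00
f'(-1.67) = 10.73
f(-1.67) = -3.44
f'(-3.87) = 64.89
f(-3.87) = -81.30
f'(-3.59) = 56.38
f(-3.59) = -64.33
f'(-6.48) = 166.81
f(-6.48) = -374.78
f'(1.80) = -15.68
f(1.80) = -32.93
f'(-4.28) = 78.20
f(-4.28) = -110.60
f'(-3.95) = 67.41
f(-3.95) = -86.59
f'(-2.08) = 18.62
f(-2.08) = -9.42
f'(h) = (h - 6)*(2*h + 2) + (h + 1)^2 = (h + 1)*(3*h - 11)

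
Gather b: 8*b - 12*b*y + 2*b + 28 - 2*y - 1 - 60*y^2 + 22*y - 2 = b*(10 - 12*y) - 60*y^2 + 20*y + 25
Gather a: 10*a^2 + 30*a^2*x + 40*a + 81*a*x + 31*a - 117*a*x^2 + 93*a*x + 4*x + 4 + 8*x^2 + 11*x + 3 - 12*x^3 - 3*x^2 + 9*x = a^2*(30*x + 10) + a*(-117*x^2 + 174*x + 71) - 12*x^3 + 5*x^2 + 24*x + 7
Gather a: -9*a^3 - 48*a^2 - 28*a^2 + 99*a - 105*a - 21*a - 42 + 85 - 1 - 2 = -9*a^3 - 76*a^2 - 27*a + 40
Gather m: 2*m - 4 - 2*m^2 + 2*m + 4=-2*m^2 + 4*m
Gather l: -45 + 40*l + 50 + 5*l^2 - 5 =5*l^2 + 40*l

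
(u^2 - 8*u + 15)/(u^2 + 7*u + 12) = (u^2 - 8*u + 15)/(u^2 + 7*u + 12)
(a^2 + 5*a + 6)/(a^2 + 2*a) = (a + 3)/a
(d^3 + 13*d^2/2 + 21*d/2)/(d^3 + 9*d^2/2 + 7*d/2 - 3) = d*(2*d + 7)/(2*d^2 + 3*d - 2)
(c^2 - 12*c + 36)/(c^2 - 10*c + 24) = (c - 6)/(c - 4)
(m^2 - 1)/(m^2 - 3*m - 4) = (m - 1)/(m - 4)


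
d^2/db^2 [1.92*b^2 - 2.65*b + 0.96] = 3.84000000000000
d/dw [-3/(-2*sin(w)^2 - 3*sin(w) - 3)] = -3*(4*sin(w) + 3)*cos(w)/(3*sin(w) - cos(2*w) + 4)^2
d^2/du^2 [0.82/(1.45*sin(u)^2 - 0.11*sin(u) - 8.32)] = (6.8962*sin(u)^4 - 0.39237*sin(u)^3 + 29.235542*sin(u)^2 + 0.034276*sin(u) - 19.804804)/(-1.45*sin(u)^2 + 0.11*sin(u) + 8.32)^3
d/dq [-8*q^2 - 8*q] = -16*q - 8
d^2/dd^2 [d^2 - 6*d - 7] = 2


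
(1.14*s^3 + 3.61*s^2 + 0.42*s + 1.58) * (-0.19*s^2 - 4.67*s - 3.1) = -0.2166*s^5 - 6.0097*s^4 - 20.4725*s^3 - 13.4526*s^2 - 8.6806*s - 4.898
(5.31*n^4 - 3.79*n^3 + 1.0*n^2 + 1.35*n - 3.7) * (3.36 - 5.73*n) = -30.4263*n^5 + 39.5583*n^4 - 18.4644*n^3 - 4.3755*n^2 + 25.737*n - 12.432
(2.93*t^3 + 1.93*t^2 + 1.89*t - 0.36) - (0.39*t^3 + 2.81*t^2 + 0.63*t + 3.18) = 2.54*t^3 - 0.88*t^2 + 1.26*t - 3.54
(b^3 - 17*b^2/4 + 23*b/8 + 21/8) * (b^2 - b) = b^5 - 21*b^4/4 + 57*b^3/8 - b^2/4 - 21*b/8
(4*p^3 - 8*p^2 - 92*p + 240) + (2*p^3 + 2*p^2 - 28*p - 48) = 6*p^3 - 6*p^2 - 120*p + 192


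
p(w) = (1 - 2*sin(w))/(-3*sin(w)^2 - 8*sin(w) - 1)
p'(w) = (1 - 2*sin(w))*(6*sin(w)*cos(w) + 8*cos(w))/(-3*sin(w)^2 - 8*sin(w) - 1)^2 - 2*cos(w)/(-3*sin(w)^2 - 8*sin(w) - 1) = 2*(-3*sin(w)^2 + 3*sin(w) + 5)*cos(w)/(3*sin(w)^2 + 8*sin(w) + 1)^2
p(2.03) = 0.07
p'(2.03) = -0.04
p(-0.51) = 0.90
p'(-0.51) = 1.03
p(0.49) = -0.01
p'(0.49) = 0.34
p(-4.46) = 0.08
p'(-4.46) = -0.02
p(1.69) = 0.08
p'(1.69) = -0.01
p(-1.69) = 0.75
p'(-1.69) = 0.01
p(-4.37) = 0.08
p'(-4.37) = -0.03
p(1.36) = 0.08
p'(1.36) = 0.02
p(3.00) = -0.33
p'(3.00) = -2.22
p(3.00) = -0.33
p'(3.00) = -2.22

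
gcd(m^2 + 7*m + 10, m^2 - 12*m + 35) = 1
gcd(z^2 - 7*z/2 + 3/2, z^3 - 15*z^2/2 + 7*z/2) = z - 1/2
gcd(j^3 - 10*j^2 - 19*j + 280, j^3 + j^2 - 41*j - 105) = j^2 - 2*j - 35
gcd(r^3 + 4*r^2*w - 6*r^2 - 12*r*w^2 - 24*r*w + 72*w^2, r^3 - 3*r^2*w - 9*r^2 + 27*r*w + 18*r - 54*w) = r - 6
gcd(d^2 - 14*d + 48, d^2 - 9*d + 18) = d - 6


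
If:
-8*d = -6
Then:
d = 3/4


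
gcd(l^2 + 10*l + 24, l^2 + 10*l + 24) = l^2 + 10*l + 24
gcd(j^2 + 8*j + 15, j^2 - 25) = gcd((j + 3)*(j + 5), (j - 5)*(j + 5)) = j + 5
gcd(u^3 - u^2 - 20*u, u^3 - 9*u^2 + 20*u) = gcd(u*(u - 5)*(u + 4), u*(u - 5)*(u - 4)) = u^2 - 5*u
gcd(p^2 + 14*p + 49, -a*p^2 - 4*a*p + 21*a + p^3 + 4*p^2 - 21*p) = p + 7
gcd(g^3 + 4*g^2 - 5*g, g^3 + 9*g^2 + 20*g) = g^2 + 5*g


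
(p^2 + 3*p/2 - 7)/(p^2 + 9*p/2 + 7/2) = (p - 2)/(p + 1)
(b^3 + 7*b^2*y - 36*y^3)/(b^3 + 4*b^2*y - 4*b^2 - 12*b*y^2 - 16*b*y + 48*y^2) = (b + 3*y)/(b - 4)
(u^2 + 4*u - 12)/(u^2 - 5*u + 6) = (u + 6)/(u - 3)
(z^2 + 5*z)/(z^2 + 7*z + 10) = z/(z + 2)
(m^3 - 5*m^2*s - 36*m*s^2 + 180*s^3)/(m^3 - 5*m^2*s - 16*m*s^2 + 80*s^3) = (-m^2 + 36*s^2)/(-m^2 + 16*s^2)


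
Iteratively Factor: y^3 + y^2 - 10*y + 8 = (y - 1)*(y^2 + 2*y - 8) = (y - 2)*(y - 1)*(y + 4)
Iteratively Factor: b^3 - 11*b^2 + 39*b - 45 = (b - 5)*(b^2 - 6*b + 9) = (b - 5)*(b - 3)*(b - 3)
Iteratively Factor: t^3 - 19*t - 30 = (t + 3)*(t^2 - 3*t - 10) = (t + 2)*(t + 3)*(t - 5)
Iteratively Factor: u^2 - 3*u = (u)*(u - 3)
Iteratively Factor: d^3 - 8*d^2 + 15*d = (d - 5)*(d^2 - 3*d) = d*(d - 5)*(d - 3)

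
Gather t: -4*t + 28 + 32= 60 - 4*t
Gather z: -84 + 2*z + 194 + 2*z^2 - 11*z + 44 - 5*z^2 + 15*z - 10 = -3*z^2 + 6*z + 144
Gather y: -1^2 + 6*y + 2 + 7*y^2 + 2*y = 7*y^2 + 8*y + 1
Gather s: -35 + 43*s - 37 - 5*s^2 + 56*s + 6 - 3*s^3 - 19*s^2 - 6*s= -3*s^3 - 24*s^2 + 93*s - 66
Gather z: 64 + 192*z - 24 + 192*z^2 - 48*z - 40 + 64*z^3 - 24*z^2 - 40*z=64*z^3 + 168*z^2 + 104*z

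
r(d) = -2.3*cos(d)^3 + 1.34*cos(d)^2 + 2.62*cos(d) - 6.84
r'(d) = 6.9*sin(d)*cos(d)^2 - 2.68*sin(d)*cos(d) - 2.62*sin(d)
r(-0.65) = -5.07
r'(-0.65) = 0.23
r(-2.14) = -7.50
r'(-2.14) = -0.70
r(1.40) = -6.37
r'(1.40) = -2.83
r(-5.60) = -5.07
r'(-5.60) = -0.35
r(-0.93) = -5.29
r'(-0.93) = 1.41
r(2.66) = -6.51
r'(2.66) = 2.40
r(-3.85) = -7.05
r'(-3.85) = 2.21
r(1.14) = -5.68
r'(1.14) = -2.30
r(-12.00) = -5.06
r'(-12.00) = 0.02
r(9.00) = -6.38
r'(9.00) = 2.29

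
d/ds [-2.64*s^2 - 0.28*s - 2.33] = -5.28*s - 0.28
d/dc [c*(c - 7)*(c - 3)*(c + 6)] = 4*c^3 - 12*c^2 - 78*c + 126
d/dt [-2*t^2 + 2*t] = 2 - 4*t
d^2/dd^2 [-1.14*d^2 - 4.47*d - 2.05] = -2.28000000000000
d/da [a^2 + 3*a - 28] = 2*a + 3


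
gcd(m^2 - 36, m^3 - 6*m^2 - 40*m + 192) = m + 6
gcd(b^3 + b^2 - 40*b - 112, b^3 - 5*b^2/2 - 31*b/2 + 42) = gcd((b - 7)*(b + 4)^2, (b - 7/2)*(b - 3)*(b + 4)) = b + 4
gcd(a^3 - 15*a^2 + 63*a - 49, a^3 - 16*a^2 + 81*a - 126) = a - 7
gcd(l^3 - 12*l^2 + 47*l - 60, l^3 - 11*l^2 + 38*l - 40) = l^2 - 9*l + 20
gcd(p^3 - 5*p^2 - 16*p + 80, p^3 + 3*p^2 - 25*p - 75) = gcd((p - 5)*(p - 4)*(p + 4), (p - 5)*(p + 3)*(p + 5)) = p - 5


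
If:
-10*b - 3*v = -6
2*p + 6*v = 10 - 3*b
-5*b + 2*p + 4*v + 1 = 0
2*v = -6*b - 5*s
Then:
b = 21/4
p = 349/8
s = -1/10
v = -31/2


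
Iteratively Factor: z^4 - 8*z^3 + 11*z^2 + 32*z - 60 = (z - 5)*(z^3 - 3*z^2 - 4*z + 12) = (z - 5)*(z - 3)*(z^2 - 4) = (z - 5)*(z - 3)*(z + 2)*(z - 2)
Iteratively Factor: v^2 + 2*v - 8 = (v - 2)*(v + 4)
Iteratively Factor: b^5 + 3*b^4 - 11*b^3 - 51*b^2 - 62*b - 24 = (b - 4)*(b^4 + 7*b^3 + 17*b^2 + 17*b + 6) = (b - 4)*(b + 1)*(b^3 + 6*b^2 + 11*b + 6) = (b - 4)*(b + 1)^2*(b^2 + 5*b + 6) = (b - 4)*(b + 1)^2*(b + 2)*(b + 3)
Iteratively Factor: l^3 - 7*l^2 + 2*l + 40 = (l + 2)*(l^2 - 9*l + 20) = (l - 4)*(l + 2)*(l - 5)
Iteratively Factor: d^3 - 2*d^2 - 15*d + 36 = (d - 3)*(d^2 + d - 12) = (d - 3)^2*(d + 4)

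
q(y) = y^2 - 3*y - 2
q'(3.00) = 3.00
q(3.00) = -2.00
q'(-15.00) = -33.00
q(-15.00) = 268.00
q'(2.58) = 2.16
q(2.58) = -3.08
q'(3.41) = 3.82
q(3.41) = -0.60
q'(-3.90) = -10.80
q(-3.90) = 24.91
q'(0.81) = -1.38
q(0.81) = -3.77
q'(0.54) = -1.92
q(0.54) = -3.33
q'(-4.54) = -12.08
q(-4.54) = 32.23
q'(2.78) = 2.56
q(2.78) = -2.61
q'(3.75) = 4.50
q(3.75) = 0.81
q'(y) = 2*y - 3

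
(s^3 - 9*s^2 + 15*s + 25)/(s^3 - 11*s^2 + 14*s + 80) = (s^2 - 4*s - 5)/(s^2 - 6*s - 16)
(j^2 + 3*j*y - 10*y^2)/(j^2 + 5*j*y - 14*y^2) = (j + 5*y)/(j + 7*y)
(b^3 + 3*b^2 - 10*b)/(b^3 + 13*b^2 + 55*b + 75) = b*(b - 2)/(b^2 + 8*b + 15)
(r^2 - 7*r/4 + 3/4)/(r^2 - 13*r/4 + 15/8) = 2*(r - 1)/(2*r - 5)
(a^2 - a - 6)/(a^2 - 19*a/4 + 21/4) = 4*(a + 2)/(4*a - 7)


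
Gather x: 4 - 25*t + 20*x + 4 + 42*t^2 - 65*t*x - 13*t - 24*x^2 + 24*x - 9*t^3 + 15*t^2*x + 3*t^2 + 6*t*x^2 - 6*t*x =-9*t^3 + 45*t^2 - 38*t + x^2*(6*t - 24) + x*(15*t^2 - 71*t + 44) + 8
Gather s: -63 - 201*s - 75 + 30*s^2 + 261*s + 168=30*s^2 + 60*s + 30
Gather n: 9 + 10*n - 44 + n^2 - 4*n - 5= n^2 + 6*n - 40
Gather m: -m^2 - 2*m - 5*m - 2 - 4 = -m^2 - 7*m - 6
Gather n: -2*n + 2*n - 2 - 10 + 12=0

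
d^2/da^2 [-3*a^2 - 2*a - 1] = -6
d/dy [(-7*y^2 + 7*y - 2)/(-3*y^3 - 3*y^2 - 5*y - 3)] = (-21*y^4 + 42*y^3 + 38*y^2 + 30*y - 31)/(9*y^6 + 18*y^5 + 39*y^4 + 48*y^3 + 43*y^2 + 30*y + 9)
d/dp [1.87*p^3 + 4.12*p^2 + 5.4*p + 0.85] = 5.61*p^2 + 8.24*p + 5.4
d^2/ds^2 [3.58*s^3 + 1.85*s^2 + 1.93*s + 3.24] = 21.48*s + 3.7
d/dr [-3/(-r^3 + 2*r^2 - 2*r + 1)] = 3*(-3*r^2 + 4*r - 2)/(r^3 - 2*r^2 + 2*r - 1)^2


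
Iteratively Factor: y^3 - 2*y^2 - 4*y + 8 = (y - 2)*(y^2 - 4) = (y - 2)*(y + 2)*(y - 2)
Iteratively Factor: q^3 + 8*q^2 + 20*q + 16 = (q + 4)*(q^2 + 4*q + 4) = (q + 2)*(q + 4)*(q + 2)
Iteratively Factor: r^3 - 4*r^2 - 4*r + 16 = (r + 2)*(r^2 - 6*r + 8) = (r - 2)*(r + 2)*(r - 4)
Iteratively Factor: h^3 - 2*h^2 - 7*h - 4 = (h + 1)*(h^2 - 3*h - 4) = (h - 4)*(h + 1)*(h + 1)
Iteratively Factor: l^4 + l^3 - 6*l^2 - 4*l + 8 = (l - 1)*(l^3 + 2*l^2 - 4*l - 8) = (l - 2)*(l - 1)*(l^2 + 4*l + 4) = (l - 2)*(l - 1)*(l + 2)*(l + 2)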